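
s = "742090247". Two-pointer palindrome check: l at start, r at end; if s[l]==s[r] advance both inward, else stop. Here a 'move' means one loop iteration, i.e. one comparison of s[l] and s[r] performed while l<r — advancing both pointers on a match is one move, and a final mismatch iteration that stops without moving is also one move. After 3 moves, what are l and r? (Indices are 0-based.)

l=0 r=8: '7'=='7', l++,r--
l=1 r=7: '4'=='4', l++,r--
l=2 r=6: '2'=='2', l++,r--

l=3, r=5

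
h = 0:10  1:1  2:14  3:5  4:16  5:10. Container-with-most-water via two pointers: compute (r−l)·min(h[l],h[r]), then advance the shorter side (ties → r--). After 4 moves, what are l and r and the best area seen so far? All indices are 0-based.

l=0 r=5: min(10,10)*5=50 best=50 *, r--
l=0 r=4: min(10,16)*4=40 best=50, l++
l=1 r=4: min(1,16)*3=3 best=50, l++
l=2 r=4: min(14,16)*2=28 best=50, l++

l=3, r=4, best area=50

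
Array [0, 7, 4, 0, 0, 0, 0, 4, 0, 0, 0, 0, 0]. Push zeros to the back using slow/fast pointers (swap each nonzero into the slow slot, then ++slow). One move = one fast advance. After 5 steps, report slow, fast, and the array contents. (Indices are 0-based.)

slow=0 fast=0: a[fast]=0, fast++
slow=0 fast=1: a[fast]=7≠0 swap→a[0]=7, slow++,fast++
slow=1 fast=2: a[fast]=4≠0 swap→a[1]=4, slow++,fast++
slow=2 fast=3: a[fast]=0, fast++
slow=2 fast=4: a[fast]=0, fast++

slow=2, fast=5, a=[7, 4, 0, 0, 0, 0, 0, 4, 0, 0, 0, 0, 0]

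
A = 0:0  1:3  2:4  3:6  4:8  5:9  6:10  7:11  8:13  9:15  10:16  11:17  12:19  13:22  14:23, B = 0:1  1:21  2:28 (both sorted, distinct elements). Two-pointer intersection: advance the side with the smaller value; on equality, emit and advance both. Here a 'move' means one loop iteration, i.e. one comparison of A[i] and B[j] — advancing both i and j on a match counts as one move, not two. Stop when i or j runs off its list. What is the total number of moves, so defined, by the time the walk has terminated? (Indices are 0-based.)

17 moves

i=0 j=0: 0<1, i++
i=1 j=0: 3>1, j++
i=1 j=1: 3<21, i++
i=2 j=1: 4<21, i++
i=3 j=1: 6<21, i++
i=4 j=1: 8<21, i++
i=5 j=1: 9<21, i++
i=6 j=1: 10<21, i++
i=7 j=1: 11<21, i++
i=8 j=1: 13<21, i++
i=9 j=1: 15<21, i++
i=10 j=1: 16<21, i++
i=11 j=1: 17<21, i++
i=12 j=1: 19<21, i++
i=13 j=1: 22>21, j++
i=13 j=2: 22<28, i++
i=14 j=2: 23<28, i++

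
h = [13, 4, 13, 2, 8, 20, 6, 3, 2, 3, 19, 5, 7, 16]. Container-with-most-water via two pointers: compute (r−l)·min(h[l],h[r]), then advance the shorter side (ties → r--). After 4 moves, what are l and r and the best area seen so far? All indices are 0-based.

l=4, r=13, best area=169

l=0 r=13: min(13,16)*13=169 best=169 *, l++
l=1 r=13: min(4,16)*12=48 best=169, l++
l=2 r=13: min(13,16)*11=143 best=169, l++
l=3 r=13: min(2,16)*10=20 best=169, l++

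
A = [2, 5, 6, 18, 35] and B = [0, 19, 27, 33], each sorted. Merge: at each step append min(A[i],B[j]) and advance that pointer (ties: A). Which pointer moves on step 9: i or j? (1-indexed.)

i=1 j=1: A[i]=2>B[j]=0 take 0, j++
i=1 j=2: A[i]=2<=B[j]=19 take 2, i++
i=2 j=2: A[i]=5<=B[j]=19 take 5, i++
i=3 j=2: A[i]=6<=B[j]=19 take 6, i++
i=4 j=2: A[i]=18<=B[j]=19 take 18, i++
i=5 j=2: A[i]=35>B[j]=19 take 19, j++
i=5 j=3: A[i]=35>B[j]=27 take 27, j++
i=5 j=4: A[i]=35>B[j]=33 take 33, j++
i=5 j=5: B done, take A[i]=35, i++

i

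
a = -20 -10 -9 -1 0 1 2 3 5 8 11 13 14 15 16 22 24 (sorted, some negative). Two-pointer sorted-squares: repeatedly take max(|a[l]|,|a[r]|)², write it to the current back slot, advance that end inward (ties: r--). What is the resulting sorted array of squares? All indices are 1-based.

[0, 1, 1, 4, 9, 25, 64, 81, 100, 121, 169, 196, 225, 256, 400, 484, 576]

l=1 r=17: |-20|<=|24| out[17]=576, r--
l=1 r=16: |-20|<=|22| out[16]=484, r--
l=1 r=15: |-20|>|16| out[15]=400, l++
l=2 r=15: |-10|<=|16| out[14]=256, r--
l=2 r=14: |-10|<=|15| out[13]=225, r--
l=2 r=13: |-10|<=|14| out[12]=196, r--
l=2 r=12: |-10|<=|13| out[11]=169, r--
l=2 r=11: |-10|<=|11| out[10]=121, r--
l=2 r=10: |-10|>|8| out[9]=100, l++
l=3 r=10: |-9|>|8| out[8]=81, l++
l=4 r=10: |-1|<=|8| out[7]=64, r--
l=4 r=9: |-1|<=|5| out[6]=25, r--
l=4 r=8: |-1|<=|3| out[5]=9, r--
l=4 r=7: |-1|<=|2| out[4]=4, r--
l=4 r=6: |-1|<=|1| out[3]=1, r--
l=4 r=5: |-1|>|0| out[2]=1, l++
l=5 r=5: |0|<=|0| out[1]=0, r--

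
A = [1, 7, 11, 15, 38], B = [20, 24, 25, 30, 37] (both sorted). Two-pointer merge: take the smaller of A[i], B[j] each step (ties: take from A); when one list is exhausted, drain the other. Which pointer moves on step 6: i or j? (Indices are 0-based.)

[i=0,j=0] A[i]=1<=B[j]=20 take 1 → i++
[i=1,j=0] A[i]=7<=B[j]=20 take 7 → i++
[i=2,j=0] A[i]=11<=B[j]=20 take 11 → i++
[i=3,j=0] A[i]=15<=B[j]=20 take 15 → i++
[i=4,j=0] A[i]=38>B[j]=20 take 20 → j++
[i=4,j=1] A[i]=38>B[j]=24 take 24 → j++

j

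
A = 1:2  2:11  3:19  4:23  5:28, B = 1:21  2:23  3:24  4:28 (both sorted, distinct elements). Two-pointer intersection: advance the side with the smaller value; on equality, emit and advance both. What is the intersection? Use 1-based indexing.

i=1 j=1: 2<21, i++
i=2 j=1: 11<21, i++
i=3 j=1: 19<21, i++
i=4 j=1: 23>21, j++
i=4 j=2: 23==23 emit, i++,j++
i=5 j=3: 28>24, j++
i=5 j=4: 28==28 emit, i++,j++

intersection = [23, 28]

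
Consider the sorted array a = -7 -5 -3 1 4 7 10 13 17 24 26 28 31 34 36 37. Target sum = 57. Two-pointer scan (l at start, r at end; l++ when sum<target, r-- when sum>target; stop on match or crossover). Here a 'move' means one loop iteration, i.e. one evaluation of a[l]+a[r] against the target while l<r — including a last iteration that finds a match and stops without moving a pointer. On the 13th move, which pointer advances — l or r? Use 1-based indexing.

[1,16] -7+37=30 <57 → l++
[2,16] -5+37=32 <57 → l++
[3,16] -3+37=34 <57 → l++
[4,16] 1+37=38 <57 → l++
[5,16] 4+37=41 <57 → l++
[6,16] 7+37=44 <57 → l++
[7,16] 10+37=47 <57 → l++
[8,16] 13+37=50 <57 → l++
[9,16] 17+37=54 <57 → l++
[10,16] 24+37=61 >57 → r--
[10,15] 24+36=60 >57 → r--
[10,14] 24+34=58 >57 → r--
[10,13] 24+31=55 <57 → l++

l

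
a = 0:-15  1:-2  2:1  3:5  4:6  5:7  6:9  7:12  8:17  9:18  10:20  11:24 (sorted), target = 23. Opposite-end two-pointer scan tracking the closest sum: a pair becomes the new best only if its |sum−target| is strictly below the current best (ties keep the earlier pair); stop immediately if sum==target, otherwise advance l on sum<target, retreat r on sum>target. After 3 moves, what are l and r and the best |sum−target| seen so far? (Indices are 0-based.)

l=2, r=10, best |Δ|=1

[0,11] -15+24=9 d=14 * → l++
[1,11] -2+24=22 d=1 * → l++
[2,11] 1+24=25 d=2 → r--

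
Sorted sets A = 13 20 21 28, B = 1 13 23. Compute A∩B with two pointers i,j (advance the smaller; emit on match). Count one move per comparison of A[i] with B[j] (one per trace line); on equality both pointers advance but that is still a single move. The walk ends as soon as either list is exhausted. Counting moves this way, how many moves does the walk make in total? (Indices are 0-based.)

i=0 j=0: 13>1, j++
i=0 j=1: 13==13 emit, i++,j++
i=1 j=2: 20<23, i++
i=2 j=2: 21<23, i++
i=3 j=2: 28>23, j++

5 moves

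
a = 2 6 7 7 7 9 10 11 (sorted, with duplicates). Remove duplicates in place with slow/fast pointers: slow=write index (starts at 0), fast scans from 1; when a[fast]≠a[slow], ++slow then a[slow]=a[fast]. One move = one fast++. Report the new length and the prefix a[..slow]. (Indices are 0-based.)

(s=0,f=1) a[fast]=6≠a[slow]=2 write a[1]=6 → slow++,fast++
(s=1,f=2) a[fast]=7≠a[slow]=6 write a[2]=7 → slow++,fast++
(s=2,f=3) a[fast]=7=a[slow] dup → fast++
(s=2,f=4) a[fast]=7=a[slow] dup → fast++
(s=2,f=5) a[fast]=9≠a[slow]=7 write a[3]=9 → slow++,fast++
(s=3,f=6) a[fast]=10≠a[slow]=9 write a[4]=10 → slow++,fast++
(s=4,f=7) a[fast]=11≠a[slow]=10 write a[5]=11 → slow++,fast++

length 6; prefix = [2, 6, 7, 9, 10, 11]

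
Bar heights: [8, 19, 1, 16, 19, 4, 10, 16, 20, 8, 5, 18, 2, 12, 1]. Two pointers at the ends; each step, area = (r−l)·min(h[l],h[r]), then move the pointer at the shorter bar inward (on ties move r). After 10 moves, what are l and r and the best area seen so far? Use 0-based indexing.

l=4, r=8, best area=180

l=0 r=14: min(8,1)*14=14 best=14 *, r--
l=0 r=13: min(8,12)*13=104 best=104 *, l++
l=1 r=13: min(19,12)*12=144 best=144 *, r--
l=1 r=12: min(19,2)*11=22 best=144, r--
l=1 r=11: min(19,18)*10=180 best=180 *, r--
l=1 r=10: min(19,5)*9=45 best=180, r--
l=1 r=9: min(19,8)*8=64 best=180, r--
l=1 r=8: min(19,20)*7=133 best=180, l++
l=2 r=8: min(1,20)*6=6 best=180, l++
l=3 r=8: min(16,20)*5=80 best=180, l++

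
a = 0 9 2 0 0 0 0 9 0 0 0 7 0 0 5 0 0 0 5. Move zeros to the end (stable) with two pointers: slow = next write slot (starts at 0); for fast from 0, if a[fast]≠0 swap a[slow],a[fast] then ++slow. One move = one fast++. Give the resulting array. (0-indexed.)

slow=0 fast=0: a[fast]=0, fast++
slow=0 fast=1: a[fast]=9≠0 swap→a[0]=9, slow++,fast++
slow=1 fast=2: a[fast]=2≠0 swap→a[1]=2, slow++,fast++
slow=2 fast=3: a[fast]=0, fast++
slow=2 fast=4: a[fast]=0, fast++
slow=2 fast=5: a[fast]=0, fast++
slow=2 fast=6: a[fast]=0, fast++
slow=2 fast=7: a[fast]=9≠0 swap→a[2]=9, slow++,fast++
slow=3 fast=8: a[fast]=0, fast++
slow=3 fast=9: a[fast]=0, fast++
slow=3 fast=10: a[fast]=0, fast++
slow=3 fast=11: a[fast]=7≠0 swap→a[3]=7, slow++,fast++
slow=4 fast=12: a[fast]=0, fast++
slow=4 fast=13: a[fast]=0, fast++
slow=4 fast=14: a[fast]=5≠0 swap→a[4]=5, slow++,fast++
slow=5 fast=15: a[fast]=0, fast++
slow=5 fast=16: a[fast]=0, fast++
slow=5 fast=17: a[fast]=0, fast++
slow=5 fast=18: a[fast]=5≠0 swap→a[5]=5, slow++,fast++

[9, 2, 9, 7, 5, 5, 0, 0, 0, 0, 0, 0, 0, 0, 0, 0, 0, 0, 0]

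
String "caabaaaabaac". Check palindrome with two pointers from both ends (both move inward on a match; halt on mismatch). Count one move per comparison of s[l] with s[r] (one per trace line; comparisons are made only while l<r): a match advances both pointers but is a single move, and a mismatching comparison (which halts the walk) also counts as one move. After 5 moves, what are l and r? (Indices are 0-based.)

l=0 r=11: 'c'=='c', l++,r--
l=1 r=10: 'a'=='a', l++,r--
l=2 r=9: 'a'=='a', l++,r--
l=3 r=8: 'b'=='b', l++,r--
l=4 r=7: 'a'=='a', l++,r--

l=5, r=6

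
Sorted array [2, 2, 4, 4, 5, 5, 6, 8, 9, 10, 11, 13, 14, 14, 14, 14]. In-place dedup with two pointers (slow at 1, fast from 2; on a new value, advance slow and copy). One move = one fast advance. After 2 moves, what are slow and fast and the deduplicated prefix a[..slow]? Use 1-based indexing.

(s=1,f=2) a[fast]=2=a[slow] dup → fast++
(s=1,f=3) a[fast]=4≠a[slow]=2 write a[2]=4 → slow++,fast++

slow=2, fast=4, prefix=[2, 4]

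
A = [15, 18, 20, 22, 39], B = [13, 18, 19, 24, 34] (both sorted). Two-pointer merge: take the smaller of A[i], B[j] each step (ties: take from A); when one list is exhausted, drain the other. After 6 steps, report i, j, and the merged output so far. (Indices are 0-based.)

i=3, j=3, merged so far=[13, 15, 18, 18, 19, 20]

i=0 j=0: A[i]=15>B[j]=13 take 13, j++
i=0 j=1: A[i]=15<=B[j]=18 take 15, i++
i=1 j=1: A[i]=18<=B[j]=18 take 18, i++
i=2 j=1: A[i]=20>B[j]=18 take 18, j++
i=2 j=2: A[i]=20>B[j]=19 take 19, j++
i=2 j=3: A[i]=20<=B[j]=24 take 20, i++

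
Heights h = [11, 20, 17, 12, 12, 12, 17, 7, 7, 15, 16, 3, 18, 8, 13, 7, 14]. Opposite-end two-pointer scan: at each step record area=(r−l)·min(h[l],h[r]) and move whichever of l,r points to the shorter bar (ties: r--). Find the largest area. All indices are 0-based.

max area = 210

[0,16] min(11,14)*16=176 best=176 * → l++
[1,16] min(20,14)*15=210 best=210 * → r--
[1,15] min(20,7)*14=98 best=210 → r--
[1,14] min(20,13)*13=169 best=210 → r--
[1,13] min(20,8)*12=96 best=210 → r--
[1,12] min(20,18)*11=198 best=210 → r--
[1,11] min(20,3)*10=30 best=210 → r--
[1,10] min(20,16)*9=144 best=210 → r--
[1,9] min(20,15)*8=120 best=210 → r--
[1,8] min(20,7)*7=49 best=210 → r--
[1,7] min(20,7)*6=42 best=210 → r--
[1,6] min(20,17)*5=85 best=210 → r--
[1,5] min(20,12)*4=48 best=210 → r--
[1,4] min(20,12)*3=36 best=210 → r--
[1,3] min(20,12)*2=24 best=210 → r--
[1,2] min(20,17)*1=17 best=210 → r--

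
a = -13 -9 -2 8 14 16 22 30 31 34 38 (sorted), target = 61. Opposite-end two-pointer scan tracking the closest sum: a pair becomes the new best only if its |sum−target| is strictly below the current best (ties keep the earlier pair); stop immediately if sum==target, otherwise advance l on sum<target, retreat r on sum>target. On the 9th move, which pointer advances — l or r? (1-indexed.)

r

l=1 r=11: -13+38=25 d=36 *, l++
l=2 r=11: -9+38=29 d=32 *, l++
l=3 r=11: -2+38=36 d=25 *, l++
l=4 r=11: 8+38=46 d=15 *, l++
l=5 r=11: 14+38=52 d=9 *, l++
l=6 r=11: 16+38=54 d=7 *, l++
l=7 r=11: 22+38=60 d=1 *, l++
l=8 r=11: 30+38=68 d=7, r--
l=8 r=10: 30+34=64 d=3, r--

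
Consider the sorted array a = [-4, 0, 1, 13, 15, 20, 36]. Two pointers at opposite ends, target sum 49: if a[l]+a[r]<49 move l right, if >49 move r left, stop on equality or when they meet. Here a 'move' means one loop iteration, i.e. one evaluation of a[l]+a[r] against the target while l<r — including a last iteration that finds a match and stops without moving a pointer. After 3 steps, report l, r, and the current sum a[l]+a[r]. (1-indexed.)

l=4, r=7, sum=49

l=1 r=7: -4+36=32 <49, l++
l=2 r=7: 0+36=36 <49, l++
l=3 r=7: 1+36=37 <49, l++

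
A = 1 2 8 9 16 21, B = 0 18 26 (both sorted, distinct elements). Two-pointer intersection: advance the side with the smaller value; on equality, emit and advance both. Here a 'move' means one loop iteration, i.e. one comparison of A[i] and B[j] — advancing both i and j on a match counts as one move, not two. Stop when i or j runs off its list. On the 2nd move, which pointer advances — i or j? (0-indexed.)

i=0 j=0: 1>0, j++
i=0 j=1: 1<18, i++

i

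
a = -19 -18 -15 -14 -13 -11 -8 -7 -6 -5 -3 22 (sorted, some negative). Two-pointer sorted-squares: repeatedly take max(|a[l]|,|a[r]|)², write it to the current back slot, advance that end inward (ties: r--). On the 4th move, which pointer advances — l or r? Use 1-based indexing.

l

[1,12] |-19|<=|22| out[12]=484 → r--
[1,11] |-19|>|-3| out[11]=361 → l++
[2,11] |-18|>|-3| out[10]=324 → l++
[3,11] |-15|>|-3| out[9]=225 → l++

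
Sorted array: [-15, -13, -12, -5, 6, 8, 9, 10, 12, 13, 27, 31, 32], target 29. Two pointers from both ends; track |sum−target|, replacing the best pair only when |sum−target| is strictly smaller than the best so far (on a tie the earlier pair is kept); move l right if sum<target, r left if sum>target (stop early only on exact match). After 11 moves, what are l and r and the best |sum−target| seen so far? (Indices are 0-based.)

[0,12] -15+32=17 d=12 * → l++
[1,12] -13+32=19 d=10 * → l++
[2,12] -12+32=20 d=9 * → l++
[3,12] -5+32=27 d=2 * → l++
[4,12] 6+32=38 d=9 → r--
[4,11] 6+31=37 d=8 → r--
[4,10] 6+27=33 d=4 → r--
[4,9] 6+13=19 d=10 → l++
[5,9] 8+13=21 d=8 → l++
[6,9] 9+13=22 d=7 → l++
[7,9] 10+13=23 d=6 → l++

l=8, r=9, best |Δ|=2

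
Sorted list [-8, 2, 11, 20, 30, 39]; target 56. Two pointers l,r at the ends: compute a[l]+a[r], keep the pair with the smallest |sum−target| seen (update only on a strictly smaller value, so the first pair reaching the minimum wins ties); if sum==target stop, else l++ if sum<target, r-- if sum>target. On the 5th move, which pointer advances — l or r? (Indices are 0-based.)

l

l=0 r=5: -8+39=31 d=25 *, l++
l=1 r=5: 2+39=41 d=15 *, l++
l=2 r=5: 11+39=50 d=6 *, l++
l=3 r=5: 20+39=59 d=3 *, r--
l=3 r=4: 20+30=50 d=6, l++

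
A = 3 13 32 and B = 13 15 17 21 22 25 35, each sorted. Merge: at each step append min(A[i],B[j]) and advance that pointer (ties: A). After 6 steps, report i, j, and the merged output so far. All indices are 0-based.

i=0 j=0: A[i]=3<=B[j]=13 take 3, i++
i=1 j=0: A[i]=13<=B[j]=13 take 13, i++
i=2 j=0: A[i]=32>B[j]=13 take 13, j++
i=2 j=1: A[i]=32>B[j]=15 take 15, j++
i=2 j=2: A[i]=32>B[j]=17 take 17, j++
i=2 j=3: A[i]=32>B[j]=21 take 21, j++

i=2, j=4, merged so far=[3, 13, 13, 15, 17, 21]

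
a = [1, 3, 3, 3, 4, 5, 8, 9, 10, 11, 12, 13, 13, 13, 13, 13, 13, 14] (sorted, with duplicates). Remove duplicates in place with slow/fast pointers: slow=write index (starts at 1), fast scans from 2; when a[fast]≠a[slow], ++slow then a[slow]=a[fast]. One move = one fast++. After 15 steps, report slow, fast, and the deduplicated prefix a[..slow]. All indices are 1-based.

(s=1,f=2) a[fast]=3≠a[slow]=1 write a[2]=3 → slow++,fast++
(s=2,f=3) a[fast]=3=a[slow] dup → fast++
(s=2,f=4) a[fast]=3=a[slow] dup → fast++
(s=2,f=5) a[fast]=4≠a[slow]=3 write a[3]=4 → slow++,fast++
(s=3,f=6) a[fast]=5≠a[slow]=4 write a[4]=5 → slow++,fast++
(s=4,f=7) a[fast]=8≠a[slow]=5 write a[5]=8 → slow++,fast++
(s=5,f=8) a[fast]=9≠a[slow]=8 write a[6]=9 → slow++,fast++
(s=6,f=9) a[fast]=10≠a[slow]=9 write a[7]=10 → slow++,fast++
(s=7,f=10) a[fast]=11≠a[slow]=10 write a[8]=11 → slow++,fast++
(s=8,f=11) a[fast]=12≠a[slow]=11 write a[9]=12 → slow++,fast++
(s=9,f=12) a[fast]=13≠a[slow]=12 write a[10]=13 → slow++,fast++
(s=10,f=13) a[fast]=13=a[slow] dup → fast++
(s=10,f=14) a[fast]=13=a[slow] dup → fast++
(s=10,f=15) a[fast]=13=a[slow] dup → fast++
(s=10,f=16) a[fast]=13=a[slow] dup → fast++

slow=10, fast=17, prefix=[1, 3, 4, 5, 8, 9, 10, 11, 12, 13]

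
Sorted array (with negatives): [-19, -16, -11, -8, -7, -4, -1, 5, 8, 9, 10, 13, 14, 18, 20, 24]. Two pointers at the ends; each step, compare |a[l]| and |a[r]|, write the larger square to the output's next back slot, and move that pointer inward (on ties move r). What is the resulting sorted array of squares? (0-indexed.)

[1, 16, 25, 49, 64, 64, 81, 100, 121, 169, 196, 256, 324, 361, 400, 576]

l=0 r=15: |-19|<=|24| out[15]=576, r--
l=0 r=14: |-19|<=|20| out[14]=400, r--
l=0 r=13: |-19|>|18| out[13]=361, l++
l=1 r=13: |-16|<=|18| out[12]=324, r--
l=1 r=12: |-16|>|14| out[11]=256, l++
l=2 r=12: |-11|<=|14| out[10]=196, r--
l=2 r=11: |-11|<=|13| out[9]=169, r--
l=2 r=10: |-11|>|10| out[8]=121, l++
l=3 r=10: |-8|<=|10| out[7]=100, r--
l=3 r=9: |-8|<=|9| out[6]=81, r--
l=3 r=8: |-8|<=|8| out[5]=64, r--
l=3 r=7: |-8|>|5| out[4]=64, l++
l=4 r=7: |-7|>|5| out[3]=49, l++
l=5 r=7: |-4|<=|5| out[2]=25, r--
l=5 r=6: |-4|>|-1| out[1]=16, l++
l=6 r=6: |-1|<=|-1| out[0]=1, r--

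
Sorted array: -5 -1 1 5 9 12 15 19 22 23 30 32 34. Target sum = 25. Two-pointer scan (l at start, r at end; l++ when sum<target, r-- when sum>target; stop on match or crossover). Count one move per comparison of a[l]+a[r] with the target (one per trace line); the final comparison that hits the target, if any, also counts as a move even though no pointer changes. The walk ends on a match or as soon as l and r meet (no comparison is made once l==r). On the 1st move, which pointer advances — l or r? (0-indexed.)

l=0 r=12: -5+34=29 >25, r--

r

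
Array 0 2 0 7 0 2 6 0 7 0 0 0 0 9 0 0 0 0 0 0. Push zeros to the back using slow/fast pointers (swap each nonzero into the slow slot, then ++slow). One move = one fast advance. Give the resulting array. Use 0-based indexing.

[2, 7, 2, 6, 7, 9, 0, 0, 0, 0, 0, 0, 0, 0, 0, 0, 0, 0, 0, 0]

(s=0,f=0) a[fast]=0 → fast++
(s=0,f=1) a[fast]=2≠0 swap→a[0]=2 → slow++,fast++
(s=1,f=2) a[fast]=0 → fast++
(s=1,f=3) a[fast]=7≠0 swap→a[1]=7 → slow++,fast++
(s=2,f=4) a[fast]=0 → fast++
(s=2,f=5) a[fast]=2≠0 swap→a[2]=2 → slow++,fast++
(s=3,f=6) a[fast]=6≠0 swap→a[3]=6 → slow++,fast++
(s=4,f=7) a[fast]=0 → fast++
(s=4,f=8) a[fast]=7≠0 swap→a[4]=7 → slow++,fast++
(s=5,f=9) a[fast]=0 → fast++
(s=5,f=10) a[fast]=0 → fast++
(s=5,f=11) a[fast]=0 → fast++
(s=5,f=12) a[fast]=0 → fast++
(s=5,f=13) a[fast]=9≠0 swap→a[5]=9 → slow++,fast++
(s=6,f=14) a[fast]=0 → fast++
(s=6,f=15) a[fast]=0 → fast++
(s=6,f=16) a[fast]=0 → fast++
(s=6,f=17) a[fast]=0 → fast++
(s=6,f=18) a[fast]=0 → fast++
(s=6,f=19) a[fast]=0 → fast++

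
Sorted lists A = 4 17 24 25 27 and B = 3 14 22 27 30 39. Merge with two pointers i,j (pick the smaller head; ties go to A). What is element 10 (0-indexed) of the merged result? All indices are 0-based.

merged[10] = 39

i=0 j=0: A[i]=4>B[j]=3 take 3, j++
i=0 j=1: A[i]=4<=B[j]=14 take 4, i++
i=1 j=1: A[i]=17>B[j]=14 take 14, j++
i=1 j=2: A[i]=17<=B[j]=22 take 17, i++
i=2 j=2: A[i]=24>B[j]=22 take 22, j++
i=2 j=3: A[i]=24<=B[j]=27 take 24, i++
i=3 j=3: A[i]=25<=B[j]=27 take 25, i++
i=4 j=3: A[i]=27<=B[j]=27 take 27, i++
i=5 j=3: A done, take B[j]=27, j++
i=5 j=4: A done, take B[j]=30, j++
i=5 j=5: A done, take B[j]=39, j++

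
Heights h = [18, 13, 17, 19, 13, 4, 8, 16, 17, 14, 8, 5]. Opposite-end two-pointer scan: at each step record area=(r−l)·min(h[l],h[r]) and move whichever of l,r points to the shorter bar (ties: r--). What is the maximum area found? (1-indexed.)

max area = 136

l=1 r=12: min(18,5)*11=55 best=55 *, r--
l=1 r=11: min(18,8)*10=80 best=80 *, r--
l=1 r=10: min(18,14)*9=126 best=126 *, r--
l=1 r=9: min(18,17)*8=136 best=136 *, r--
l=1 r=8: min(18,16)*7=112 best=136, r--
l=1 r=7: min(18,8)*6=48 best=136, r--
l=1 r=6: min(18,4)*5=20 best=136, r--
l=1 r=5: min(18,13)*4=52 best=136, r--
l=1 r=4: min(18,19)*3=54 best=136, l++
l=2 r=4: min(13,19)*2=26 best=136, l++
l=3 r=4: min(17,19)*1=17 best=136, l++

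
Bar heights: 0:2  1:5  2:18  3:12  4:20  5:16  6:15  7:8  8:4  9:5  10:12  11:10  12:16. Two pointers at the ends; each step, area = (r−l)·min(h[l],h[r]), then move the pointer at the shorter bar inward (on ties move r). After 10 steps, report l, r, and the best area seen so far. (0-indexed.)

l=2, r=4, best area=160

[0,12] min(2,16)*12=24 best=24 * → l++
[1,12] min(5,16)*11=55 best=55 * → l++
[2,12] min(18,16)*10=160 best=160 * → r--
[2,11] min(18,10)*9=90 best=160 → r--
[2,10] min(18,12)*8=96 best=160 → r--
[2,9] min(18,5)*7=35 best=160 → r--
[2,8] min(18,4)*6=24 best=160 → r--
[2,7] min(18,8)*5=40 best=160 → r--
[2,6] min(18,15)*4=60 best=160 → r--
[2,5] min(18,16)*3=48 best=160 → r--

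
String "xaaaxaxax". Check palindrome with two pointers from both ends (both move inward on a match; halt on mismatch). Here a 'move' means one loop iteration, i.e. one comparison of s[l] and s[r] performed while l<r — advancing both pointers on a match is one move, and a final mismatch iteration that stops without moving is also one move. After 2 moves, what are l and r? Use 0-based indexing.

l=2, r=6

[0,8] 'x'=='x' → l++,r--
[1,7] 'a'=='a' → l++,r--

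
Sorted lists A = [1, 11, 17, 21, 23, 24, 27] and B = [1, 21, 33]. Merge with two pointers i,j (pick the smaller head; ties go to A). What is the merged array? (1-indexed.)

[1, 1, 11, 17, 21, 21, 23, 24, 27, 33]

[i=1,j=1] A[i]=1<=B[j]=1 take 1 → i++
[i=2,j=1] A[i]=11>B[j]=1 take 1 → j++
[i=2,j=2] A[i]=11<=B[j]=21 take 11 → i++
[i=3,j=2] A[i]=17<=B[j]=21 take 17 → i++
[i=4,j=2] A[i]=21<=B[j]=21 take 21 → i++
[i=5,j=2] A[i]=23>B[j]=21 take 21 → j++
[i=5,j=3] A[i]=23<=B[j]=33 take 23 → i++
[i=6,j=3] A[i]=24<=B[j]=33 take 24 → i++
[i=7,j=3] A[i]=27<=B[j]=33 take 27 → i++
[i=8,j=3] A done, take B[j]=33 → j++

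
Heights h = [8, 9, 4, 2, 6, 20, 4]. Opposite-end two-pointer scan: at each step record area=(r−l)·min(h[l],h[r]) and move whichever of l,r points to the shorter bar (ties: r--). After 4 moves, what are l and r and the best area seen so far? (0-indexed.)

l=3, r=5, best area=40

l=0 r=6: min(8,4)*6=24 best=24 *, r--
l=0 r=5: min(8,20)*5=40 best=40 *, l++
l=1 r=5: min(9,20)*4=36 best=40, l++
l=2 r=5: min(4,20)*3=12 best=40, l++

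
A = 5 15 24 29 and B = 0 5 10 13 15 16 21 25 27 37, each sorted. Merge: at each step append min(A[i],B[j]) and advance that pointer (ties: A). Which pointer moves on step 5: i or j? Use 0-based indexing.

[i=0,j=0] A[i]=5>B[j]=0 take 0 → j++
[i=0,j=1] A[i]=5<=B[j]=5 take 5 → i++
[i=1,j=1] A[i]=15>B[j]=5 take 5 → j++
[i=1,j=2] A[i]=15>B[j]=10 take 10 → j++
[i=1,j=3] A[i]=15>B[j]=13 take 13 → j++

j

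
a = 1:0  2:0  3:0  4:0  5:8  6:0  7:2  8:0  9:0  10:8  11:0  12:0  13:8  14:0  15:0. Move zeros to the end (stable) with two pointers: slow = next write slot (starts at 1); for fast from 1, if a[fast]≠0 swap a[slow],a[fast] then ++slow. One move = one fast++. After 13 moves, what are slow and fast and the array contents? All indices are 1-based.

slow=5, fast=14, a=[8, 2, 8, 8, 0, 0, 0, 0, 0, 0, 0, 0, 0, 0, 0]

(s=1,f=1) a[fast]=0 → fast++
(s=1,f=2) a[fast]=0 → fast++
(s=1,f=3) a[fast]=0 → fast++
(s=1,f=4) a[fast]=0 → fast++
(s=1,f=5) a[fast]=8≠0 swap→a[1]=8 → slow++,fast++
(s=2,f=6) a[fast]=0 → fast++
(s=2,f=7) a[fast]=2≠0 swap→a[2]=2 → slow++,fast++
(s=3,f=8) a[fast]=0 → fast++
(s=3,f=9) a[fast]=0 → fast++
(s=3,f=10) a[fast]=8≠0 swap→a[3]=8 → slow++,fast++
(s=4,f=11) a[fast]=0 → fast++
(s=4,f=12) a[fast]=0 → fast++
(s=4,f=13) a[fast]=8≠0 swap→a[4]=8 → slow++,fast++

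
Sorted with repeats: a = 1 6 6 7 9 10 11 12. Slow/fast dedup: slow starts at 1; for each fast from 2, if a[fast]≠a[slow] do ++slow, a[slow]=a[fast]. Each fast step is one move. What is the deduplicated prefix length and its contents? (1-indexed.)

length 7; prefix = [1, 6, 7, 9, 10, 11, 12]

(s=1,f=2) a[fast]=6≠a[slow]=1 write a[2]=6 → slow++,fast++
(s=2,f=3) a[fast]=6=a[slow] dup → fast++
(s=2,f=4) a[fast]=7≠a[slow]=6 write a[3]=7 → slow++,fast++
(s=3,f=5) a[fast]=9≠a[slow]=7 write a[4]=9 → slow++,fast++
(s=4,f=6) a[fast]=10≠a[slow]=9 write a[5]=10 → slow++,fast++
(s=5,f=7) a[fast]=11≠a[slow]=10 write a[6]=11 → slow++,fast++
(s=6,f=8) a[fast]=12≠a[slow]=11 write a[7]=12 → slow++,fast++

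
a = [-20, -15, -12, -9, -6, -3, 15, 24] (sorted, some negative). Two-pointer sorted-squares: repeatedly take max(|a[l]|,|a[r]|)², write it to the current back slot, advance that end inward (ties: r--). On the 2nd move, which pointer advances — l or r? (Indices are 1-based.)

[1,8] |-20|<=|24| out[8]=576 → r--
[1,7] |-20|>|15| out[7]=400 → l++

l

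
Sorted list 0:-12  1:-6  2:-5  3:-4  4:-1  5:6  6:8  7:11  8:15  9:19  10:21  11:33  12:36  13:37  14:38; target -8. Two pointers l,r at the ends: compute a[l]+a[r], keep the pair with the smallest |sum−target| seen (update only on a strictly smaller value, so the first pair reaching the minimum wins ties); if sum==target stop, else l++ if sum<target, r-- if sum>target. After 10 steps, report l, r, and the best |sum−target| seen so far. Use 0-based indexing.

[0,14] -12+38=26 d=34 * → r--
[0,13] -12+37=25 d=33 * → r--
[0,12] -12+36=24 d=32 * → r--
[0,11] -12+33=21 d=29 * → r--
[0,10] -12+21=9 d=17 * → r--
[0,9] -12+19=7 d=15 * → r--
[0,8] -12+15=3 d=11 * → r--
[0,7] -12+11=-1 d=7 * → r--
[0,6] -12+8=-4 d=4 * → r--
[0,5] -12+6=-6 d=2 * → r--

l=0, r=4, best |Δ|=2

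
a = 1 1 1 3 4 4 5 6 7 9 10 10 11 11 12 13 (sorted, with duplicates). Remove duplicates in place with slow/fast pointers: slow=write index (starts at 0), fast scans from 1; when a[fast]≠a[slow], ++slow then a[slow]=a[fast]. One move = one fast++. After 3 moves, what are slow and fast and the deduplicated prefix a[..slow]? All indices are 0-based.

slow=1, fast=4, prefix=[1, 3]

(s=0,f=1) a[fast]=1=a[slow] dup → fast++
(s=0,f=2) a[fast]=1=a[slow] dup → fast++
(s=0,f=3) a[fast]=3≠a[slow]=1 write a[1]=3 → slow++,fast++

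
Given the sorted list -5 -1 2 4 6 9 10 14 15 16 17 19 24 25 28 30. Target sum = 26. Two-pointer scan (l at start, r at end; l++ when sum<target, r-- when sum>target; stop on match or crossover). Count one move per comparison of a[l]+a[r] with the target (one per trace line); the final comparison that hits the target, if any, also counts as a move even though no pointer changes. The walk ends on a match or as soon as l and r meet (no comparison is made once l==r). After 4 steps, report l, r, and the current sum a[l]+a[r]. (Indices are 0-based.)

l=0 r=15: -5+30=25 <26, l++
l=1 r=15: -1+30=29 >26, r--
l=1 r=14: -1+28=27 >26, r--
l=1 r=13: -1+25=24 <26, l++

l=2, r=13, sum=27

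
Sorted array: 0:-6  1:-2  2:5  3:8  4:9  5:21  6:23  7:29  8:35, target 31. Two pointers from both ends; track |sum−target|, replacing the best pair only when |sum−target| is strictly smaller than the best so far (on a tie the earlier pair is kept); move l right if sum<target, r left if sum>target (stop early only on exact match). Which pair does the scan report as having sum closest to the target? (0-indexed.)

pair (8, 23) with sum 31 (|Δ|=0)

[0,8] -6+35=29 d=2 * → l++
[1,8] -2+35=33 d=2 → r--
[1,7] -2+29=27 d=4 → l++
[2,7] 5+29=34 d=3 → r--
[2,6] 5+23=28 d=3 → l++
[3,6] 8+23=31 d=0 * → stop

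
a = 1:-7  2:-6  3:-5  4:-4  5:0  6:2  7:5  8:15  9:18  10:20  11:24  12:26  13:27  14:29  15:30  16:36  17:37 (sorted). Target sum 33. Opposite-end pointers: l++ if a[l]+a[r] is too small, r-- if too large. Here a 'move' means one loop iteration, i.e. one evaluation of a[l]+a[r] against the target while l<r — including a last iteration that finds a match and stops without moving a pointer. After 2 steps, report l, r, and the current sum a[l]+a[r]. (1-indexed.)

l=3, r=17, sum=32

[1,17] -7+37=30 <33 → l++
[2,17] -6+37=31 <33 → l++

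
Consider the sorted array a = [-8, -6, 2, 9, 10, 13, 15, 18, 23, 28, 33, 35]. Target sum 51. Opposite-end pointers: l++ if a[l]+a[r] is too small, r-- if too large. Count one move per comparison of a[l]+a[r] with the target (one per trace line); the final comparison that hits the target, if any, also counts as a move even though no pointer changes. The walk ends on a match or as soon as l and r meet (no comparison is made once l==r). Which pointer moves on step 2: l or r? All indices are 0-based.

[0,11] -8+35=27 <51 → l++
[1,11] -6+35=29 <51 → l++

l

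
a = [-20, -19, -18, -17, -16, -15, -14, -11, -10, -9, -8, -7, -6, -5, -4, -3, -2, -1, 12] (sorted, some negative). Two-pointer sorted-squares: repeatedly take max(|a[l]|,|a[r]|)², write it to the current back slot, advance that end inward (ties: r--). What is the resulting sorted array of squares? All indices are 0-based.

l=0 r=18: |-20|>|12| out[18]=400, l++
l=1 r=18: |-19|>|12| out[17]=361, l++
l=2 r=18: |-18|>|12| out[16]=324, l++
l=3 r=18: |-17|>|12| out[15]=289, l++
l=4 r=18: |-16|>|12| out[14]=256, l++
l=5 r=18: |-15|>|12| out[13]=225, l++
l=6 r=18: |-14|>|12| out[12]=196, l++
l=7 r=18: |-11|<=|12| out[11]=144, r--
l=7 r=17: |-11|>|-1| out[10]=121, l++
l=8 r=17: |-10|>|-1| out[9]=100, l++
l=9 r=17: |-9|>|-1| out[8]=81, l++
l=10 r=17: |-8|>|-1| out[7]=64, l++
l=11 r=17: |-7|>|-1| out[6]=49, l++
l=12 r=17: |-6|>|-1| out[5]=36, l++
l=13 r=17: |-5|>|-1| out[4]=25, l++
l=14 r=17: |-4|>|-1| out[3]=16, l++
l=15 r=17: |-3|>|-1| out[2]=9, l++
l=16 r=17: |-2|>|-1| out[1]=4, l++
l=17 r=17: |-1|<=|-1| out[0]=1, r--

[1, 4, 9, 16, 25, 36, 49, 64, 81, 100, 121, 144, 196, 225, 256, 289, 324, 361, 400]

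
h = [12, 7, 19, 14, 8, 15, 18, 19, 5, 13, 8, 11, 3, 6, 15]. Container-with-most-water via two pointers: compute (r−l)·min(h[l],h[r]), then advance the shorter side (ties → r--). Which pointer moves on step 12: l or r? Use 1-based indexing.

r

[1,15] min(12,15)*14=168 best=168 * → l++
[2,15] min(7,15)*13=91 best=168 → l++
[3,15] min(19,15)*12=180 best=180 * → r--
[3,14] min(19,6)*11=66 best=180 → r--
[3,13] min(19,3)*10=30 best=180 → r--
[3,12] min(19,11)*9=99 best=180 → r--
[3,11] min(19,8)*8=64 best=180 → r--
[3,10] min(19,13)*7=91 best=180 → r--
[3,9] min(19,5)*6=30 best=180 → r--
[3,8] min(19,19)*5=95 best=180 → r--
[3,7] min(19,18)*4=72 best=180 → r--
[3,6] min(19,15)*3=45 best=180 → r--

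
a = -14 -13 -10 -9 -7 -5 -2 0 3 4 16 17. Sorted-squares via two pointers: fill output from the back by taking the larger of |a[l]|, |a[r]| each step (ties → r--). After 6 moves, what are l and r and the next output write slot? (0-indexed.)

[0,11] |-14|<=|17| out[11]=289 → r--
[0,10] |-14|<=|16| out[10]=256 → r--
[0,9] |-14|>|4| out[9]=196 → l++
[1,9] |-13|>|4| out[8]=169 → l++
[2,9] |-10|>|4| out[7]=100 → l++
[3,9] |-9|>|4| out[6]=81 → l++

l=4, r=9, next write slot=5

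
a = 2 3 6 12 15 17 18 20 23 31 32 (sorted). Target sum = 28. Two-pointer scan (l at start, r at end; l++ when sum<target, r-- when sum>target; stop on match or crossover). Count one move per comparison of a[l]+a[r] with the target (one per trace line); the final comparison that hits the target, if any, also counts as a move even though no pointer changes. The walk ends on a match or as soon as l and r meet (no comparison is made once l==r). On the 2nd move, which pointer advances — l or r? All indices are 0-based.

r

l=0 r=10: 2+32=34 >28, r--
l=0 r=9: 2+31=33 >28, r--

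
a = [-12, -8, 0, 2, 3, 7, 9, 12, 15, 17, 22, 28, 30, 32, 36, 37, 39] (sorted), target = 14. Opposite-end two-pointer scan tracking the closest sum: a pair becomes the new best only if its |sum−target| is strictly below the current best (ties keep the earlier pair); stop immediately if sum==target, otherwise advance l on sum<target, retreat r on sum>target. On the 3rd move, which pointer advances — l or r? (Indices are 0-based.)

l=0 r=16: -12+39=27 d=13 *, r--
l=0 r=15: -12+37=25 d=11 *, r--
l=0 r=14: -12+36=24 d=10 *, r--

r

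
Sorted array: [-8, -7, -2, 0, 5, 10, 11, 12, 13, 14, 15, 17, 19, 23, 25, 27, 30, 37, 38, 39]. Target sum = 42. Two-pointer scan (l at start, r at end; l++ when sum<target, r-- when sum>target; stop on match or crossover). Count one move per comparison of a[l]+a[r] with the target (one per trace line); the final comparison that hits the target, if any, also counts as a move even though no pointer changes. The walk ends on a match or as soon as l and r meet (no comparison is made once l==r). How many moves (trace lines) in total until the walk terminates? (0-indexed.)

[0,19] -8+39=31 <42 → l++
[1,19] -7+39=32 <42 → l++
[2,19] -2+39=37 <42 → l++
[3,19] 0+39=39 <42 → l++
[4,19] 5+39=44 >42 → r--
[4,18] 5+38=43 >42 → r--
[4,17] 5+37=42 → found

7 moves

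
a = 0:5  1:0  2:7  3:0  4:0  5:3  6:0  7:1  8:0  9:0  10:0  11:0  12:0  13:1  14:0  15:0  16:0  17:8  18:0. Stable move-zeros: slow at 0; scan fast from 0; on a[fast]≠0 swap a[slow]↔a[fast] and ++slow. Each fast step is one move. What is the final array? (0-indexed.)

[5, 7, 3, 1, 1, 8, 0, 0, 0, 0, 0, 0, 0, 0, 0, 0, 0, 0, 0]

(s=0,f=0) a[fast]=5≠0 swap→a[0]=5 → slow++,fast++
(s=1,f=1) a[fast]=0 → fast++
(s=1,f=2) a[fast]=7≠0 swap→a[1]=7 → slow++,fast++
(s=2,f=3) a[fast]=0 → fast++
(s=2,f=4) a[fast]=0 → fast++
(s=2,f=5) a[fast]=3≠0 swap→a[2]=3 → slow++,fast++
(s=3,f=6) a[fast]=0 → fast++
(s=3,f=7) a[fast]=1≠0 swap→a[3]=1 → slow++,fast++
(s=4,f=8) a[fast]=0 → fast++
(s=4,f=9) a[fast]=0 → fast++
(s=4,f=10) a[fast]=0 → fast++
(s=4,f=11) a[fast]=0 → fast++
(s=4,f=12) a[fast]=0 → fast++
(s=4,f=13) a[fast]=1≠0 swap→a[4]=1 → slow++,fast++
(s=5,f=14) a[fast]=0 → fast++
(s=5,f=15) a[fast]=0 → fast++
(s=5,f=16) a[fast]=0 → fast++
(s=5,f=17) a[fast]=8≠0 swap→a[5]=8 → slow++,fast++
(s=6,f=18) a[fast]=0 → fast++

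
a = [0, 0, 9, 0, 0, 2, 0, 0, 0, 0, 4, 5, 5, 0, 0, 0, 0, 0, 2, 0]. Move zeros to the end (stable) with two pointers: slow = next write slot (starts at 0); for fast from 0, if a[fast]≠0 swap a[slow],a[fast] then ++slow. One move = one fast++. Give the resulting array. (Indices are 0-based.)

[9, 2, 4, 5, 5, 2, 0, 0, 0, 0, 0, 0, 0, 0, 0, 0, 0, 0, 0, 0]

slow=0 fast=0: a[fast]=0, fast++
slow=0 fast=1: a[fast]=0, fast++
slow=0 fast=2: a[fast]=9≠0 swap→a[0]=9, slow++,fast++
slow=1 fast=3: a[fast]=0, fast++
slow=1 fast=4: a[fast]=0, fast++
slow=1 fast=5: a[fast]=2≠0 swap→a[1]=2, slow++,fast++
slow=2 fast=6: a[fast]=0, fast++
slow=2 fast=7: a[fast]=0, fast++
slow=2 fast=8: a[fast]=0, fast++
slow=2 fast=9: a[fast]=0, fast++
slow=2 fast=10: a[fast]=4≠0 swap→a[2]=4, slow++,fast++
slow=3 fast=11: a[fast]=5≠0 swap→a[3]=5, slow++,fast++
slow=4 fast=12: a[fast]=5≠0 swap→a[4]=5, slow++,fast++
slow=5 fast=13: a[fast]=0, fast++
slow=5 fast=14: a[fast]=0, fast++
slow=5 fast=15: a[fast]=0, fast++
slow=5 fast=16: a[fast]=0, fast++
slow=5 fast=17: a[fast]=0, fast++
slow=5 fast=18: a[fast]=2≠0 swap→a[5]=2, slow++,fast++
slow=6 fast=19: a[fast]=0, fast++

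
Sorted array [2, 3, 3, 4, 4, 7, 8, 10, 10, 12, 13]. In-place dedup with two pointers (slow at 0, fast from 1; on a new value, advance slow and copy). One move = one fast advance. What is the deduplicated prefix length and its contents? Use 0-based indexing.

(s=0,f=1) a[fast]=3≠a[slow]=2 write a[1]=3 → slow++,fast++
(s=1,f=2) a[fast]=3=a[slow] dup → fast++
(s=1,f=3) a[fast]=4≠a[slow]=3 write a[2]=4 → slow++,fast++
(s=2,f=4) a[fast]=4=a[slow] dup → fast++
(s=2,f=5) a[fast]=7≠a[slow]=4 write a[3]=7 → slow++,fast++
(s=3,f=6) a[fast]=8≠a[slow]=7 write a[4]=8 → slow++,fast++
(s=4,f=7) a[fast]=10≠a[slow]=8 write a[5]=10 → slow++,fast++
(s=5,f=8) a[fast]=10=a[slow] dup → fast++
(s=5,f=9) a[fast]=12≠a[slow]=10 write a[6]=12 → slow++,fast++
(s=6,f=10) a[fast]=13≠a[slow]=12 write a[7]=13 → slow++,fast++

length 8; prefix = [2, 3, 4, 7, 8, 10, 12, 13]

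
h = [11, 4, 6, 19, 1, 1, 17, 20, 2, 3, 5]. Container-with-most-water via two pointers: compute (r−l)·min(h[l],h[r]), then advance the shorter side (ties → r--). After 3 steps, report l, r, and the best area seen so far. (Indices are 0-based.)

l=0, r=7, best area=50

[0,10] min(11,5)*10=50 best=50 * → r--
[0,9] min(11,3)*9=27 best=50 → r--
[0,8] min(11,2)*8=16 best=50 → r--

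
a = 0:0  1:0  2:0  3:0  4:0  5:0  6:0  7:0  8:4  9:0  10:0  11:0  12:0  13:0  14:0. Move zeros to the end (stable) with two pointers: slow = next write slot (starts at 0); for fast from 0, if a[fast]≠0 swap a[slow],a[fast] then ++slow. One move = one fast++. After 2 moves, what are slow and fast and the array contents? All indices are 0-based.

(s=0,f=0) a[fast]=0 → fast++
(s=0,f=1) a[fast]=0 → fast++

slow=0, fast=2, a=[0, 0, 0, 0, 0, 0, 0, 0, 4, 0, 0, 0, 0, 0, 0]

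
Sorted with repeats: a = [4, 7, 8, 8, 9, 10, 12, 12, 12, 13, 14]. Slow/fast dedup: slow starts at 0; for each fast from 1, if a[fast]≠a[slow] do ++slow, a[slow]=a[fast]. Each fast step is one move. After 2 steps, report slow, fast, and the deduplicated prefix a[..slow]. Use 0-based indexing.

slow=0 fast=1: a[fast]=7≠a[slow]=4 write a[1]=7, slow++,fast++
slow=1 fast=2: a[fast]=8≠a[slow]=7 write a[2]=8, slow++,fast++

slow=2, fast=3, prefix=[4, 7, 8]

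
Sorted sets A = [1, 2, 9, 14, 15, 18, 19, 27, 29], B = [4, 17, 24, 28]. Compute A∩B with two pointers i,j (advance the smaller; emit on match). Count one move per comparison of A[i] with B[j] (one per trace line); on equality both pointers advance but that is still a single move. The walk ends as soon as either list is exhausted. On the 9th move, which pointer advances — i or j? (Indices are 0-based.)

i

[i=0,j=0] 1<4 → i++
[i=1,j=0] 2<4 → i++
[i=2,j=0] 9>4 → j++
[i=2,j=1] 9<17 → i++
[i=3,j=1] 14<17 → i++
[i=4,j=1] 15<17 → i++
[i=5,j=1] 18>17 → j++
[i=5,j=2] 18<24 → i++
[i=6,j=2] 19<24 → i++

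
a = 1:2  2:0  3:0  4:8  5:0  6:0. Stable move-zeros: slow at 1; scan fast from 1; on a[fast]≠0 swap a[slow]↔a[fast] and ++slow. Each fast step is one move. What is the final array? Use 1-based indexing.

(s=1,f=1) a[fast]=2≠0 swap→a[1]=2 → slow++,fast++
(s=2,f=2) a[fast]=0 → fast++
(s=2,f=3) a[fast]=0 → fast++
(s=2,f=4) a[fast]=8≠0 swap→a[2]=8 → slow++,fast++
(s=3,f=5) a[fast]=0 → fast++
(s=3,f=6) a[fast]=0 → fast++

[2, 8, 0, 0, 0, 0]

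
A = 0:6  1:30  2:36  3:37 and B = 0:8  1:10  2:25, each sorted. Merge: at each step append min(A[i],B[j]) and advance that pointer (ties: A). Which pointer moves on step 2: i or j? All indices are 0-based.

[i=0,j=0] A[i]=6<=B[j]=8 take 6 → i++
[i=1,j=0] A[i]=30>B[j]=8 take 8 → j++

j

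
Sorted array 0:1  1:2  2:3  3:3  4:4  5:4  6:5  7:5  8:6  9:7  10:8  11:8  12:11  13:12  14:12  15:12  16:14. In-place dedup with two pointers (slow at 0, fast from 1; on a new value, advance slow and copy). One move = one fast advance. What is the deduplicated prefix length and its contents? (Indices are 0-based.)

length 11; prefix = [1, 2, 3, 4, 5, 6, 7, 8, 11, 12, 14]

slow=0 fast=1: a[fast]=2≠a[slow]=1 write a[1]=2, slow++,fast++
slow=1 fast=2: a[fast]=3≠a[slow]=2 write a[2]=3, slow++,fast++
slow=2 fast=3: a[fast]=3=a[slow] dup, fast++
slow=2 fast=4: a[fast]=4≠a[slow]=3 write a[3]=4, slow++,fast++
slow=3 fast=5: a[fast]=4=a[slow] dup, fast++
slow=3 fast=6: a[fast]=5≠a[slow]=4 write a[4]=5, slow++,fast++
slow=4 fast=7: a[fast]=5=a[slow] dup, fast++
slow=4 fast=8: a[fast]=6≠a[slow]=5 write a[5]=6, slow++,fast++
slow=5 fast=9: a[fast]=7≠a[slow]=6 write a[6]=7, slow++,fast++
slow=6 fast=10: a[fast]=8≠a[slow]=7 write a[7]=8, slow++,fast++
slow=7 fast=11: a[fast]=8=a[slow] dup, fast++
slow=7 fast=12: a[fast]=11≠a[slow]=8 write a[8]=11, slow++,fast++
slow=8 fast=13: a[fast]=12≠a[slow]=11 write a[9]=12, slow++,fast++
slow=9 fast=14: a[fast]=12=a[slow] dup, fast++
slow=9 fast=15: a[fast]=12=a[slow] dup, fast++
slow=9 fast=16: a[fast]=14≠a[slow]=12 write a[10]=14, slow++,fast++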